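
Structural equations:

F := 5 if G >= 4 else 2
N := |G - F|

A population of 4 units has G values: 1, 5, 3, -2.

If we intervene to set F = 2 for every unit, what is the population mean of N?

The intervention sets F=2 in all 4 units regardless of G. Recomputing N per unit gives 1, 3, 1, 4; average 2.25.

2.25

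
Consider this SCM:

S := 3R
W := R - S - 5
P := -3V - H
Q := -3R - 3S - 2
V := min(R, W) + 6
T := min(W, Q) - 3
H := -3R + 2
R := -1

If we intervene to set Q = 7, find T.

-6

The intervention breaks the incoming arrows to Q: Q := -3R - 3S - 2 no longer applies, and Q = 7.
S = 3R  [with R=-1]  = -3
W = R - S - 5  [with R=-1, S=-3]  = -3
T = min(W, Q) - 3  [with W=-3, Q=7]  = -6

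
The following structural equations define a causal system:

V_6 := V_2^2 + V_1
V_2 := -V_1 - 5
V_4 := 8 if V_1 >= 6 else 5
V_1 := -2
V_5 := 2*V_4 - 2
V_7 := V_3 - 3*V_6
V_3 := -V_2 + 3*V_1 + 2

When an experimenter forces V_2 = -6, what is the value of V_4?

Under do(V_2=-6), the mechanism V_2 := -V_1 - 5 is discarded; V_2 is fixed at -6.
Since V_4 is not a descendant of the intervened variable, it is unaffected.
V_4 = 8 if V_1 >= 6 else 5  [with V_1=-2]  = 5

5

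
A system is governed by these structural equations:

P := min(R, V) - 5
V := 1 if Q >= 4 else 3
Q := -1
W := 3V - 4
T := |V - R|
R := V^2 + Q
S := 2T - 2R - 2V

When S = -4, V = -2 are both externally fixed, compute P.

-7

The joint intervention fixes S = -4, V = -2, removing each variable's own equation.
R = V^2 + Q  [with V=-2, Q=-1]  = 3
P = min(R, V) - 5  [with R=3, V=-2]  = -7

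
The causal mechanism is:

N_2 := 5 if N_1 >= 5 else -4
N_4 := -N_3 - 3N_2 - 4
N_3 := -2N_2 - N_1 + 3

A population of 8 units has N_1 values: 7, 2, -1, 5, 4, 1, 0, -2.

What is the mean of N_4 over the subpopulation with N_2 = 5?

Conditioning on N_2=5 selects the 2 unit(s) with N_1 ∈ {7, 5}. Their N_4 values: -5, -7. Mean = -6.

-6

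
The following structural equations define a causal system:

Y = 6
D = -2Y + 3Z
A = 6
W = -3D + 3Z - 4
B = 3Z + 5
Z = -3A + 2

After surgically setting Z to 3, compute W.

The intervention breaks the incoming arrows to Z: Z = -3A + 2 no longer applies, and Z = 3.
D = -2Y + 3Z  [with Y=6, Z=3]  = -3
W = -3D + 3Z - 4  [with D=-3, Z=3]  = 14

14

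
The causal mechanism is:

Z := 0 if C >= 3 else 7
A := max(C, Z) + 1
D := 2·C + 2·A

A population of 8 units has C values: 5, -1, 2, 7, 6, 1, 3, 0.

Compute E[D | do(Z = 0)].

Every unit gets Z=0 under the intervention. D values become 22, 0, 10, 30, 26, 6, 14, 2; E[D|do(Z=0)] = 13.75.

13.75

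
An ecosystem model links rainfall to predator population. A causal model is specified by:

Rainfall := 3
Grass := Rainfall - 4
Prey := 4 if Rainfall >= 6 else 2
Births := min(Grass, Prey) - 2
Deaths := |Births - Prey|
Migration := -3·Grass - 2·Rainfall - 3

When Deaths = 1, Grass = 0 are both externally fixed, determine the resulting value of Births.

Setting Deaths = 1, Grass = 0 by intervention discards those variables' equations.
Prey = 4 if Rainfall >= 6 else 2  [with Rainfall=3]  = 2
Births = min(Grass, Prey) - 2  [with Grass=0, Prey=2]  = -2

-2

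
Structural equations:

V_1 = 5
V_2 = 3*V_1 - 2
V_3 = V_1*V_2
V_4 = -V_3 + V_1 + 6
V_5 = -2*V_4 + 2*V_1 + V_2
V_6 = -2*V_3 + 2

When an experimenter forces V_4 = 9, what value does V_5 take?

Intervening sets V_4 = 9 and removes its equation (V_4 = -V_3 + V_1 + 6).
V_2 = 3*V_1 - 2  [with V_1=5]  = 13
V_5 = -2*V_4 + 2*V_1 + V_2  [with V_4=9, V_1=5, V_2=13]  = 5

5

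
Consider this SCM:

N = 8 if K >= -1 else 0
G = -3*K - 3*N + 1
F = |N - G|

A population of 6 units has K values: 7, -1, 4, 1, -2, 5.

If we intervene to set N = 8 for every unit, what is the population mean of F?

38

Under do(N=8), N's equation is replaced by N=8 for every unit. Per-unit F: 52, 28, 43, 34, 25, 46. Mean = 38.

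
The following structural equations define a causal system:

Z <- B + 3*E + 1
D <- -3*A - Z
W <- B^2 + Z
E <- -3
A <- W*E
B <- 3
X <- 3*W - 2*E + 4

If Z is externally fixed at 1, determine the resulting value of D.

The intervention breaks the incoming arrows to Z: Z <- B + 3*E + 1 no longer applies, and Z = 1.
W = B^2 + Z  [with B=3, Z=1]  = 10
A = W*E  [with W=10, E=-3]  = -30
D = -3*A - Z  [with A=-30, Z=1]  = 89

89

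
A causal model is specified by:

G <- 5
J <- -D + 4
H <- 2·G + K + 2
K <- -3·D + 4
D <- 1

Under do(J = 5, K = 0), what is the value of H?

The joint intervention fixes J = 5, K = 0, removing each variable's own equation.
H = 2·G + K + 2  [with G=5, K=0]  = 12

12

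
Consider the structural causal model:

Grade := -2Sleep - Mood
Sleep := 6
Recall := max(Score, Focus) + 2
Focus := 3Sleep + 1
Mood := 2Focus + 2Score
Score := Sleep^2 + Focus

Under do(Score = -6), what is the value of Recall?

21

do(Score=-6) replaces the equation Score := Sleep^2 + Focus with the constant Score = -6.
Focus = 3Sleep + 1  [with Sleep=6]  = 19
Recall = max(Score, Focus) + 2  [with Score=-6, Focus=19]  = 21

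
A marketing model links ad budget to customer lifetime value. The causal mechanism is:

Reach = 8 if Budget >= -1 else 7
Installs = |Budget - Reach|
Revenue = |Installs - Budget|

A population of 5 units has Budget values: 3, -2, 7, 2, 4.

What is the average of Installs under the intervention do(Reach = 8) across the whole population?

Under do(Reach=8), Reach's equation is replaced by Reach=8 for every unit. Per-unit Installs: 5, 10, 1, 6, 4. Mean = 5.2.

5.2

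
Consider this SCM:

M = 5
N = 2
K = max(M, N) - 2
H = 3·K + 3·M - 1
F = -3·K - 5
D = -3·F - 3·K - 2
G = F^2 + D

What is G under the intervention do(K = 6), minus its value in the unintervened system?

The intervention breaks the incoming arrows to K: K = max(M, N) - 2 no longer applies, and K = 6.
F = -3·K - 5  [with K=6]  = -23
D = -3·F - 3·K - 2  [with F=-23, K=6]  = 49
G = F^2 + D  [with F=-23, D=49]  = 578
Without intervention: K = max(M, N) - 2  [with M=5, N=2]  = 3; F = -3·K - 5  [with K=3]  = -14; D = -3·F - 3·K - 2  [with F=-14, K=3]  = 31; G = F^2 + D  [with F=-14, D=31]  = 227.
Change = 578 − 227 = 351.

351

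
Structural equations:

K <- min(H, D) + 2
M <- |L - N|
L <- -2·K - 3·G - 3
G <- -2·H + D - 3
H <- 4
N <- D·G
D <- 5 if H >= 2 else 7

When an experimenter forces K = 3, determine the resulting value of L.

The intervention breaks the incoming arrows to K: K <- min(H, D) + 2 no longer applies, and K = 3.
D = 5 if H >= 2 else 7  [with H=4]  = 5
G = -2·H + D - 3  [with H=4, D=5]  = -6
L = -2·K - 3·G - 3  [with K=3, G=-6]  = 9

9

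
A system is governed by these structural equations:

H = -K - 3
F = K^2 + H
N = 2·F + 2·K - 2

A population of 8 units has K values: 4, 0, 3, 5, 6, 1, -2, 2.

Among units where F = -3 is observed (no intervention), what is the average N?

-7

Conditioning on F=-3 selects the 2 unit(s) with K ∈ {0, 1}. Their N values: -8, -6. Mean = -7.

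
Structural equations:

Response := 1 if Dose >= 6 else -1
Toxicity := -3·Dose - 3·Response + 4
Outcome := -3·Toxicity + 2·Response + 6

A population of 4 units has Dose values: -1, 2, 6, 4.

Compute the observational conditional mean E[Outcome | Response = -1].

E[Outcome|Response=-1] averages over only the 3 units with Response=-1 (Dose = -1, 2, 4): Outcome = -26, 1, 19, mean -2.

-2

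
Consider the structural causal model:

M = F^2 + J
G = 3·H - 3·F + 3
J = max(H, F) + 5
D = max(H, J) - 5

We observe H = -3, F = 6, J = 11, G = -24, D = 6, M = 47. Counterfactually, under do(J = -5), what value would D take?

-8

do(J=-5) replaces the equation J = max(H, F) + 5 with the constant J = -5.
D = max(H, J) - 5  [with H=-3, J=-5]  = -8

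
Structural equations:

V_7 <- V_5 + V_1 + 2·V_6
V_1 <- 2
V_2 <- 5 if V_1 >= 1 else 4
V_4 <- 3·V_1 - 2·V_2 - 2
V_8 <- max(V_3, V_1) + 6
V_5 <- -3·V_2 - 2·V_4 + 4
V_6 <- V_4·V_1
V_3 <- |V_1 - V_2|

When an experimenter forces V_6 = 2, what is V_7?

Intervening sets V_6 = 2 and removes its equation (V_6 <- V_4·V_1).
V_2 = 5 if V_1 >= 1 else 4  [with V_1=2]  = 5
V_4 = 3·V_1 - 2·V_2 - 2  [with V_1=2, V_2=5]  = -6
V_5 = -3·V_2 - 2·V_4 + 4  [with V_2=5, V_4=-6]  = 1
V_7 = V_5 + V_1 + 2·V_6  [with V_5=1, V_1=2, V_6=2]  = 7

7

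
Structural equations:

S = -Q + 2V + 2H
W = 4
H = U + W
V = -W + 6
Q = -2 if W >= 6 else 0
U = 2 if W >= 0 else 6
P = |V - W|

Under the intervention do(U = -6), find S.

0

Under do(U=-6), the mechanism U = 2 if W >= 0 else 6 is discarded; U is fixed at -6.
V = -W + 6  [with W=4]  = 2
Q = -2 if W >= 6 else 0  [with W=4]  = 0
H = U + W  [with U=-6, W=4]  = -2
S = -Q + 2V + 2H  [with Q=0, V=2, H=-2]  = 0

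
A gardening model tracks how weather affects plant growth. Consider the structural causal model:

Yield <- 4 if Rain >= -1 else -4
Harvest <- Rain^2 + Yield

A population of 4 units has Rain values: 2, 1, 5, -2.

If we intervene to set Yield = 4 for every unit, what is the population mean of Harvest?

12.5

Every unit gets Yield=4 under the intervention. Harvest values become 8, 5, 29, 8; E[Harvest|do(Yield=4)] = 12.5.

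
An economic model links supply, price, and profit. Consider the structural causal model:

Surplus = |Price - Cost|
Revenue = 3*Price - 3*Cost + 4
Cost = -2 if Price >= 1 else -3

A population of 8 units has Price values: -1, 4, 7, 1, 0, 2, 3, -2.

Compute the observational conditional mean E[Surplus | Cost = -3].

2

Conditioning on Cost=-3 selects the 3 unit(s) with Price ∈ {-1, 0, -2}. Their Surplus values: 2, 3, 1. Mean = 2.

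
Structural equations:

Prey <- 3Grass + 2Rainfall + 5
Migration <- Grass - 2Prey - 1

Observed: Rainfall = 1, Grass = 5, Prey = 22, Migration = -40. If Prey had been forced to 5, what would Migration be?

The intervention breaks the incoming arrows to Prey: Prey <- 3Grass + 2Rainfall + 5 no longer applies, and Prey = 5.
Migration = Grass - 2Prey - 1  [with Grass=5, Prey=5]  = -6

-6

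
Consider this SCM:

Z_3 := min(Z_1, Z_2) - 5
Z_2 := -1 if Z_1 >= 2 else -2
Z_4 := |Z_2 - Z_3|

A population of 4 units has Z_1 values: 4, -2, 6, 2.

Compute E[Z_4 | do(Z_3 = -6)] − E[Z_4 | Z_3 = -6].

-0.25

The intervention sets Z_3=-6 in all 4 units regardless of Z_1. Recomputing Z_4 per unit gives 5, 4, 5, 5; average 4.75.
E[Z_4|Z_3=-6] averages over only the 3 units with Z_3=-6 (Z_1 = 4, 6, 2): Z_4 = 5, 5, 5, mean 5.
Difference = 4.75 − 5 = -0.25.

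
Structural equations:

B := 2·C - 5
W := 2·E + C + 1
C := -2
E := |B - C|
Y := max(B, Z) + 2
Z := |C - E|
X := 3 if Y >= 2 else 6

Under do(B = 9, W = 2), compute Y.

Setting B = 9, W = 2 by intervention discards those variables' equations.
E = |B - C|  [with B=9, C=-2]  = 11
Z = |C - E|  [with C=-2, E=11]  = 13
Y = max(B, Z) + 2  [with B=9, Z=13]  = 15

15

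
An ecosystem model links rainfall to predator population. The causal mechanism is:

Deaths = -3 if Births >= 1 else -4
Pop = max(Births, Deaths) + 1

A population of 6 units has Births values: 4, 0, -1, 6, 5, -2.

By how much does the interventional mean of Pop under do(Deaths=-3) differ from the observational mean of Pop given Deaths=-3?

-3

The intervention sets Deaths=-3 in all 6 units regardless of Births. Recomputing Pop per unit gives 5, 1, 0, 7, 6, -1; average 3.
Conditioning on Deaths=-3 selects the 3 unit(s) with Births ∈ {4, 6, 5}. Their Pop values: 5, 7, 6. Mean = 6.
Difference = 3 − 6 = -3.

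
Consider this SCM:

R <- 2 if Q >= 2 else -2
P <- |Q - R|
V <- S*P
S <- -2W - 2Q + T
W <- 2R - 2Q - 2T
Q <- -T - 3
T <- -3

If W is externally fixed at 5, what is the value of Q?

0

The intervention breaks the incoming arrows to W: W <- 2R - 2Q - 2T no longer applies, and W = 5.
Since Q is not a descendant of the intervened variable, it is unaffected.
Q = -T - 3  [with T=-3]  = 0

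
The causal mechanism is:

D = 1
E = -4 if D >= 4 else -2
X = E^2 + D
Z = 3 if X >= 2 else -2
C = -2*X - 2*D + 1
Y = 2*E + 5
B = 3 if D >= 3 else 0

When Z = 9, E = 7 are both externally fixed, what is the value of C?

-101

The joint intervention fixes Z = 9, E = 7, removing each variable's own equation.
X = E^2 + D  [with E=7, D=1]  = 50
C = -2*X - 2*D + 1  [with X=50, D=1]  = -101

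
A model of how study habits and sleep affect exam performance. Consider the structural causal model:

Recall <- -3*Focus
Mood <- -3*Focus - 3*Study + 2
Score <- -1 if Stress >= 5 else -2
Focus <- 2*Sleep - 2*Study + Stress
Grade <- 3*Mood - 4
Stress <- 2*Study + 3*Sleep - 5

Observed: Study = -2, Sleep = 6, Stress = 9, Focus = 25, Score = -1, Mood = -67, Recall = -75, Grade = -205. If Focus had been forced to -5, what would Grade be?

do(Focus=-5) replaces the equation Focus <- 2*Sleep - 2*Study + Stress with the constant Focus = -5.
Mood = -3*Focus - 3*Study + 2  [with Focus=-5, Study=-2]  = 23
Grade = 3*Mood - 4  [with Mood=23]  = 65

65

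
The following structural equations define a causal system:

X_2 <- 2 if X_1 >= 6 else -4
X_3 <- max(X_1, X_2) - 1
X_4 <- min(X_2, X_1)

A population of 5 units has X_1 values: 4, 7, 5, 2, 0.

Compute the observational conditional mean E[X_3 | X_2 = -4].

Observing X_2=-4 restricts to units where X_2's equation naturally yields -4: X_1 ∈ {4, 5, 2, 0}. In that subpopulation X_3 = 3, 4, 1, -1, mean 1.75.

1.75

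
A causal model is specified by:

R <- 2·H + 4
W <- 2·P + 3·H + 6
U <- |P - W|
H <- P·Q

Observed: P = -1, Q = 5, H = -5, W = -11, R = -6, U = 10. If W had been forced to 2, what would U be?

Under do(W=2), the mechanism W <- 2·P + 3·H + 6 is discarded; W is fixed at 2.
U = |P - W|  [with P=-1, W=2]  = 3

3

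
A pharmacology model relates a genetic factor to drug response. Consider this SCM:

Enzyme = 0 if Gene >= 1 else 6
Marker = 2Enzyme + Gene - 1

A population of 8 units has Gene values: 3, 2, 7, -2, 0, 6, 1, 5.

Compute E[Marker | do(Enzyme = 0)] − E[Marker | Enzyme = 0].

Every unit gets Enzyme=0 under the intervention. Marker values become 2, 1, 6, -3, -1, 5, 0, 4; E[Marker|do(Enzyme=0)] = 1.75.
Observing Enzyme=0 restricts to units where Enzyme's equation naturally yields 0: Gene ∈ {3, 2, 7, 6, 1, 5}. In that subpopulation Marker = 2, 1, 6, 5, 0, 4, mean 3.
Difference = 1.75 − 3 = -1.25.

-1.25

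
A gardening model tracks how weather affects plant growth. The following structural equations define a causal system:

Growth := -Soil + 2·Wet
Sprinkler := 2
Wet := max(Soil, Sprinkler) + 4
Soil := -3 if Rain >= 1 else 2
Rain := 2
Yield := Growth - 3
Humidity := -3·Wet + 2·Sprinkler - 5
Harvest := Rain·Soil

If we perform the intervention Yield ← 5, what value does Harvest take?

-6

do(Yield=5) replaces the equation Yield := Growth - 3 with the constant Yield = 5.
Harvest is not downstream of the intervention, so its value is determined by the original equations.
Soil = -3 if Rain >= 1 else 2  [with Rain=2]  = -3
Harvest = Rain·Soil  [with Rain=2, Soil=-3]  = -6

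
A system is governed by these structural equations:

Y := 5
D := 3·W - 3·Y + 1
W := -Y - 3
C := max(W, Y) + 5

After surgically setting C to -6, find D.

Under do(C=-6), the mechanism C := max(W, Y) + 5 is discarded; C is fixed at -6.
Since D is not a descendant of the intervened variable, it is unaffected.
W = -Y - 3  [with Y=5]  = -8
D = 3·W - 3·Y + 1  [with W=-8, Y=5]  = -38

-38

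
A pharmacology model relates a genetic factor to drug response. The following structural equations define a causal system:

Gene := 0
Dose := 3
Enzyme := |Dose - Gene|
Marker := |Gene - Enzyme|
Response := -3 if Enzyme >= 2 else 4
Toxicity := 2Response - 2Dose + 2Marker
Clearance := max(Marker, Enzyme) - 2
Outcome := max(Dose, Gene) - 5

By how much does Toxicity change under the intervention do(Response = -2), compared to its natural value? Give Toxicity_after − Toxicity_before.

The intervention breaks the incoming arrows to Response: Response := -3 if Enzyme >= 2 else 4 no longer applies, and Response = -2.
Enzyme = |Dose - Gene|  [with Dose=3, Gene=0]  = 3
Marker = |Gene - Enzyme|  [with Gene=0, Enzyme=3]  = 3
Toxicity = 2Response - 2Dose + 2Marker  [with Response=-2, Dose=3, Marker=3]  = -4
Without intervention: Enzyme = |Dose - Gene|  [with Dose=3, Gene=0]  = 3; Marker = |Gene - Enzyme|  [with Gene=0, Enzyme=3]  = 3; Response = -3 if Enzyme >= 2 else 4  [with Enzyme=3]  = -3; Toxicity = 2Response - 2Dose + 2Marker  [with Response=-3, Dose=3, Marker=3]  = -6.
Change = -4 − (-6) = 2.

2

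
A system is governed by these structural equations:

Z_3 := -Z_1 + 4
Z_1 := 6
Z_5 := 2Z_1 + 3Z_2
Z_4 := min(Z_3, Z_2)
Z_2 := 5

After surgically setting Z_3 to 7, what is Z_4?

5

The intervention breaks the incoming arrows to Z_3: Z_3 := -Z_1 + 4 no longer applies, and Z_3 = 7.
Z_4 = min(Z_3, Z_2)  [with Z_3=7, Z_2=5]  = 5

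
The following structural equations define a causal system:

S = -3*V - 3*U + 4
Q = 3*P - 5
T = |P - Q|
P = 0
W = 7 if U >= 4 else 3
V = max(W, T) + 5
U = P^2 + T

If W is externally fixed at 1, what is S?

-41

Under do(W=1), the mechanism W = 7 if U >= 4 else 3 is discarded; W is fixed at 1.
Q = 3*P - 5  [with P=0]  = -5
T = |P - Q|  [with P=0, Q=-5]  = 5
U = P^2 + T  [with P=0, T=5]  = 5
V = max(W, T) + 5  [with W=1, T=5]  = 10
S = -3*V - 3*U + 4  [with V=10, U=5]  = -41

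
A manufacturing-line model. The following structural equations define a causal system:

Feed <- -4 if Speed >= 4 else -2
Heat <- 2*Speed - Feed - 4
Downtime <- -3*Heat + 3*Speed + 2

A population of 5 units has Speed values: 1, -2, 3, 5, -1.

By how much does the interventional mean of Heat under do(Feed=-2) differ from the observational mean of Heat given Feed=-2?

1.9

Every unit gets Feed=-2 under the intervention. Heat values become 0, -6, 4, 8, -4; E[Heat|do(Feed=-2)] = 0.4.
Conditioning on Feed=-2 selects the 4 unit(s) with Speed ∈ {1, -2, 3, -1}. Their Heat values: 0, -6, 4, -4. Mean = -1.5.
Difference = 0.4 − (-1.5) = 1.9.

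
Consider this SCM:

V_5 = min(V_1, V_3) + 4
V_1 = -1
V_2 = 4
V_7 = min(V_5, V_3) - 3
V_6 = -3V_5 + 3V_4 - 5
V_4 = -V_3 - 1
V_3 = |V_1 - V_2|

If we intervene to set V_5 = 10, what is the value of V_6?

The intervention breaks the incoming arrows to V_5: V_5 = min(V_1, V_3) + 4 no longer applies, and V_5 = 10.
V_3 = |V_1 - V_2|  [with V_1=-1, V_2=4]  = 5
V_4 = -V_3 - 1  [with V_3=5]  = -6
V_6 = -3V_5 + 3V_4 - 5  [with V_5=10, V_4=-6]  = -53

-53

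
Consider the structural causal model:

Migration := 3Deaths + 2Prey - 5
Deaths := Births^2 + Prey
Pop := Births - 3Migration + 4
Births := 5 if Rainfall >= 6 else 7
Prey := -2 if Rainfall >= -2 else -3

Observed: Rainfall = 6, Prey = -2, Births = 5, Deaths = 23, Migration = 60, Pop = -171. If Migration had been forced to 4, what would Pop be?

-3

The intervention breaks the incoming arrows to Migration: Migration := 3Deaths + 2Prey - 5 no longer applies, and Migration = 4.
Births = 5 if Rainfall >= 6 else 7  [with Rainfall=6]  = 5
Pop = Births - 3Migration + 4  [with Births=5, Migration=4]  = -3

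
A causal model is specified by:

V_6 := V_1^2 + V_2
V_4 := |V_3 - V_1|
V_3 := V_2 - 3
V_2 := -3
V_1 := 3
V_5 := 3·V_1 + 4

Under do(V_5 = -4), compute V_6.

The intervention breaks the incoming arrows to V_5: V_5 := 3·V_1 + 4 no longer applies, and V_5 = -4.
Since V_6 is not a descendant of the intervened variable, it is unaffected.
V_6 = V_1^2 + V_2  [with V_1=3, V_2=-3]  = 6

6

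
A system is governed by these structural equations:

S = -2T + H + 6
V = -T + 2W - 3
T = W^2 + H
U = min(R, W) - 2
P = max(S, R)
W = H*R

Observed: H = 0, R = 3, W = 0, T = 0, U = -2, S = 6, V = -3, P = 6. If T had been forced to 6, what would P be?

do(T=6) replaces the equation T = W^2 + H with the constant T = 6.
S = -2T + H + 6  [with T=6, H=0]  = -6
P = max(S, R)  [with S=-6, R=3]  = 3

3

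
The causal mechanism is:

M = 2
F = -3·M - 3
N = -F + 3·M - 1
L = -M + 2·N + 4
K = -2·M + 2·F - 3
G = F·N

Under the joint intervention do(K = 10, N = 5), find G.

The joint intervention fixes K = 10, N = 5, removing each variable's own equation.
F = -3·M - 3  [with M=2]  = -9
G = F·N  [with F=-9, N=5]  = -45

-45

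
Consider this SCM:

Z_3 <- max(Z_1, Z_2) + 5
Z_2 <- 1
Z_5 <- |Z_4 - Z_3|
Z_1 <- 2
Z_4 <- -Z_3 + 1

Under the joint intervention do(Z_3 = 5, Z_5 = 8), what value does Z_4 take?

-4

The joint intervention fixes Z_3 = 5, Z_5 = 8, removing each variable's own equation.
Z_4 = -Z_3 + 1  [with Z_3=5]  = -4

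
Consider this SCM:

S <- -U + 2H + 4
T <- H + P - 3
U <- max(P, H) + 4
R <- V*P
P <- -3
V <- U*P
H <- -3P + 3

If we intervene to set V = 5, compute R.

-15

Under do(V=5), the mechanism V <- U*P is discarded; V is fixed at 5.
R = V*P  [with V=5, P=-3]  = -15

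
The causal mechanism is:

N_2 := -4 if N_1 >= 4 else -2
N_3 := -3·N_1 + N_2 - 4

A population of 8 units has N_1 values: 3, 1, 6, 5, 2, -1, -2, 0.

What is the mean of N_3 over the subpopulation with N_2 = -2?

E[N_3|N_2=-2] averages over only the 6 units with N_2=-2 (N_1 = 3, 1, 2, -1, -2, 0): N_3 = -15, -9, -12, -3, 0, -6, mean -7.5.

-7.5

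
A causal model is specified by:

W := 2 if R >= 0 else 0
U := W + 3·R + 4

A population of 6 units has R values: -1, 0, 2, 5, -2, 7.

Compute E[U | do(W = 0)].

9.5

Every unit gets W=0 under the intervention. U values become 1, 4, 10, 19, -2, 25; E[U|do(W=0)] = 9.5.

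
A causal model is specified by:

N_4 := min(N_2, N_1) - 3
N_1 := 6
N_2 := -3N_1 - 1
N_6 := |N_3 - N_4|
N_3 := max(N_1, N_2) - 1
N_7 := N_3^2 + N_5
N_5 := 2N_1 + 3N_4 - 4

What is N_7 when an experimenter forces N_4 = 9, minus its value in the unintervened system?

The intervention breaks the incoming arrows to N_4: N_4 := min(N_2, N_1) - 3 no longer applies, and N_4 = 9.
N_2 = -3N_1 - 1  [with N_1=6]  = -19
N_3 = max(N_1, N_2) - 1  [with N_1=6, N_2=-19]  = 5
N_5 = 2N_1 + 3N_4 - 4  [with N_1=6, N_4=9]  = 35
N_7 = N_3^2 + N_5  [with N_3=5, N_5=35]  = 60
Without intervention: N_2 = -3N_1 - 1  [with N_1=6]  = -19; N_3 = max(N_1, N_2) - 1  [with N_1=6, N_2=-19]  = 5; N_4 = min(N_2, N_1) - 3  [with N_2=-19, N_1=6]  = -22; N_5 = 2N_1 + 3N_4 - 4  [with N_1=6, N_4=-22]  = -58; N_7 = N_3^2 + N_5  [with N_3=5, N_5=-58]  = -33.
Change = 60 − (-33) = 93.

93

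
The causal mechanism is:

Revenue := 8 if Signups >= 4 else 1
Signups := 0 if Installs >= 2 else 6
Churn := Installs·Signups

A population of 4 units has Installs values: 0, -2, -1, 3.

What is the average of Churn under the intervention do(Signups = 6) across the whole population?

Every unit gets Signups=6 under the intervention. Churn values become 0, -12, -6, 18; E[Churn|do(Signups=6)] = 0.

0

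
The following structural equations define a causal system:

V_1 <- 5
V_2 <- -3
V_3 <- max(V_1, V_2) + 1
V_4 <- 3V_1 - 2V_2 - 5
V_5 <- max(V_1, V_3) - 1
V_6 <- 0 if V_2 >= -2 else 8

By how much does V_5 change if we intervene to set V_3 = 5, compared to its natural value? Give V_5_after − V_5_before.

-1

do(V_3=5) replaces the equation V_3 <- max(V_1, V_2) + 1 with the constant V_3 = 5.
V_5 = max(V_1, V_3) - 1  [with V_1=5, V_3=5]  = 4
Without intervention: V_3 = max(V_1, V_2) + 1  [with V_1=5, V_2=-3]  = 6; V_5 = max(V_1, V_3) - 1  [with V_1=5, V_3=6]  = 5.
Change = 4 − 5 = -1.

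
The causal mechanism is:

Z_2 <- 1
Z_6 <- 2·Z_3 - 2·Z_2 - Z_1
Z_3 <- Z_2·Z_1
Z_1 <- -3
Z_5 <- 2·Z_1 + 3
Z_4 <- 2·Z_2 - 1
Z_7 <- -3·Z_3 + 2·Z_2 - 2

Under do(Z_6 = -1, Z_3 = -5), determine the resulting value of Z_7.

Under do(Z_6 = -1, Z_3 = -5), each intervened variable's structural equation is replaced by its fixed value.
Z_7 = -3·Z_3 + 2·Z_2 - 2  [with Z_3=-5, Z_2=1]  = 15

15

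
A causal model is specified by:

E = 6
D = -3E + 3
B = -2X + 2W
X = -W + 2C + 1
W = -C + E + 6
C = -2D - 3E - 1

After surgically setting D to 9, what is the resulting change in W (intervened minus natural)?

48

Under do(D=9), the mechanism D = -3E + 3 is discarded; D is fixed at 9.
C = -2D - 3E - 1  [with D=9, E=6]  = -37
W = -C + E + 6  [with C=-37, E=6]  = 49
Without intervention: D = -3E + 3  [with E=6]  = -15; C = -2D - 3E - 1  [with D=-15, E=6]  = 11; W = -C + E + 6  [with C=11, E=6]  = 1.
Change = 49 − 1 = 48.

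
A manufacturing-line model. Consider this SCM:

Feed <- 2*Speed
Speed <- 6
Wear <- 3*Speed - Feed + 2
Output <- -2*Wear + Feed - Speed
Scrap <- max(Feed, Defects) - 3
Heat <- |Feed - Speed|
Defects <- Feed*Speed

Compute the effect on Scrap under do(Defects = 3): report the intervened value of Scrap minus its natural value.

The intervention breaks the incoming arrows to Defects: Defects <- Feed*Speed no longer applies, and Defects = 3.
Feed = 2*Speed  [with Speed=6]  = 12
Scrap = max(Feed, Defects) - 3  [with Feed=12, Defects=3]  = 9
Without intervention: Feed = 2*Speed  [with Speed=6]  = 12; Defects = Feed*Speed  [with Feed=12, Speed=6]  = 72; Scrap = max(Feed, Defects) - 3  [with Feed=12, Defects=72]  = 69.
Change = 9 − 69 = -60.

-60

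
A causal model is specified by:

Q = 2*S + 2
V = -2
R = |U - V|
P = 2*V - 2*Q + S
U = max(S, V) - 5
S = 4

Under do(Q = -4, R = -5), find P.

Setting Q = -4, R = -5 by intervention discards those variables' equations.
P = 2*V - 2*Q + S  [with V=-2, Q=-4, S=4]  = 8

8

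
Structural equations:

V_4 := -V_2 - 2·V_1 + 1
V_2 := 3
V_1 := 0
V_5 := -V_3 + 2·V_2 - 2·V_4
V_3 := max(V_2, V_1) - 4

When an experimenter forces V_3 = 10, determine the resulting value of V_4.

-2

The intervention breaks the incoming arrows to V_3: V_3 := max(V_2, V_1) - 4 no longer applies, and V_3 = 10.
V_4 is not downstream of the intervention, so its value is determined by the original equations.
V_4 = -V_2 - 2·V_1 + 1  [with V_2=3, V_1=0]  = -2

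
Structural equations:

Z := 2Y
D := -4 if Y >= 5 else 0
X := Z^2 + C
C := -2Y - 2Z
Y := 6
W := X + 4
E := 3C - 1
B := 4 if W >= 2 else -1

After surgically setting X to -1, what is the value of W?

The intervention breaks the incoming arrows to X: X := Z^2 + C no longer applies, and X = -1.
W = X + 4  [with X=-1]  = 3

3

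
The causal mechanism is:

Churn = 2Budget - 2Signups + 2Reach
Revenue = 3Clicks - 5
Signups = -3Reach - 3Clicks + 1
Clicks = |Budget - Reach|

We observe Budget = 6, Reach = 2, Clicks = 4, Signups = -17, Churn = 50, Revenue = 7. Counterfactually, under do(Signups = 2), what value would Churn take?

Intervening sets Signups = 2 and removes its equation (Signups = -3Reach - 3Clicks + 1).
Churn = 2Budget - 2Signups + 2Reach  [with Budget=6, Signups=2, Reach=2]  = 12

12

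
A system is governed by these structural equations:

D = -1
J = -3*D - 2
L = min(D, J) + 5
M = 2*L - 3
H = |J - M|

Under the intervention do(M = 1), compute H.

0

Intervening sets M = 1 and removes its equation (M = 2*L - 3).
J = -3*D - 2  [with D=-1]  = 1
H = |J - M|  [with J=1, M=1]  = 0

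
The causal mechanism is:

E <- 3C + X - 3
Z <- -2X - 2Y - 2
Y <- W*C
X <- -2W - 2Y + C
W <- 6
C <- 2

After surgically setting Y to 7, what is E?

The intervention breaks the incoming arrows to Y: Y <- W*C no longer applies, and Y = 7.
X = -2W - 2Y + C  [with W=6, Y=7, C=2]  = -24
E = 3C + X - 3  [with C=2, X=-24]  = -21

-21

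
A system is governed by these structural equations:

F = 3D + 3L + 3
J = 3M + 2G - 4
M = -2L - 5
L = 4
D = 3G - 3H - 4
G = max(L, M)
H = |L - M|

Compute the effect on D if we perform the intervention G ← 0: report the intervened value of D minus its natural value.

-12

The intervention breaks the incoming arrows to G: G = max(L, M) no longer applies, and G = 0.
M = -2L - 5  [with L=4]  = -13
H = |L - M|  [with L=4, M=-13]  = 17
D = 3G - 3H - 4  [with G=0, H=17]  = -55
Without intervention: M = -2L - 5  [with L=4]  = -13; G = max(L, M)  [with L=4, M=-13]  = 4; H = |L - M|  [with L=4, M=-13]  = 17; D = 3G - 3H - 4  [with G=4, H=17]  = -43.
Change = -55 − (-43) = -12.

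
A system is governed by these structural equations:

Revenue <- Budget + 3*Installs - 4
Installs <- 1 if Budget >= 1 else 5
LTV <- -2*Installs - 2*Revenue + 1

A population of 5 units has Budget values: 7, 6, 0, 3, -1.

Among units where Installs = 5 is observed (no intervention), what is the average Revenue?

E[Revenue|Installs=5] averages over only the 2 units with Installs=5 (Budget = 0, -1): Revenue = 11, 10, mean 10.5.

10.5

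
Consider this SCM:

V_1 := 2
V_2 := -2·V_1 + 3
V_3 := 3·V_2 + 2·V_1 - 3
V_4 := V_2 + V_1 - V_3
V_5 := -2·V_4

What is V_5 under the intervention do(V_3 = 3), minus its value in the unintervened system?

10

do(V_3=3) replaces the equation V_3 := 3·V_2 + 2·V_1 - 3 with the constant V_3 = 3.
V_2 = -2·V_1 + 3  [with V_1=2]  = -1
V_4 = V_2 + V_1 - V_3  [with V_2=-1, V_1=2, V_3=3]  = -2
V_5 = -2·V_4  [with V_4=-2]  = 4
Without intervention: V_2 = -2·V_1 + 3  [with V_1=2]  = -1; V_3 = 3·V_2 + 2·V_1 - 3  [with V_2=-1, V_1=2]  = -2; V_4 = V_2 + V_1 - V_3  [with V_2=-1, V_1=2, V_3=-2]  = 3; V_5 = -2·V_4  [with V_4=3]  = -6.
Change = 4 − (-6) = 10.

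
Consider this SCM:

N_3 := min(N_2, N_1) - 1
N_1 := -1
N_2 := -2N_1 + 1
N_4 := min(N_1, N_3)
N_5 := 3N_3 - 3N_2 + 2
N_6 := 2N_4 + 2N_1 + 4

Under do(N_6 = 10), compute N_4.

do(N_6=10) replaces the equation N_6 := 2N_4 + 2N_1 + 4 with the constant N_6 = 10.
No directed path runs from N_6 to N_4, so N_4 keeps its natural value.
N_2 = -2N_1 + 1  [with N_1=-1]  = 3
N_3 = min(N_2, N_1) - 1  [with N_2=3, N_1=-1]  = -2
N_4 = min(N_1, N_3)  [with N_1=-1, N_3=-2]  = -2

-2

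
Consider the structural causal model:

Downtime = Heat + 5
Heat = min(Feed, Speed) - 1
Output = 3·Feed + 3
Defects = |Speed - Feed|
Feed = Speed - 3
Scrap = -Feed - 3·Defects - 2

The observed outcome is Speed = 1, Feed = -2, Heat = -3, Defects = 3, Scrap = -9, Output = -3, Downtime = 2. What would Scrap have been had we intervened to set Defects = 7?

Intervening sets Defects = 7 and removes its equation (Defects = |Speed - Feed|).
Feed = Speed - 3  [with Speed=1]  = -2
Scrap = -Feed - 3·Defects - 2  [with Feed=-2, Defects=7]  = -21

-21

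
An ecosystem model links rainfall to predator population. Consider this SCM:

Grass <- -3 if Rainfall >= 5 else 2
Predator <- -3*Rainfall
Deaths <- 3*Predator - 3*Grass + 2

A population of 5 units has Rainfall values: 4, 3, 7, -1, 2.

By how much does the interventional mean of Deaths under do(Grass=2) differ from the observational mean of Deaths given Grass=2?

Every unit gets Grass=2 under the intervention. Deaths values become -40, -31, -67, 5, -22; E[Deaths|do(Grass=2)] = -31.
Conditioning on Grass=2 selects the 4 unit(s) with Rainfall ∈ {4, 3, -1, 2}. Their Deaths values: -40, -31, 5, -22. Mean = -22.
Difference = -31 − (-22) = -9.

-9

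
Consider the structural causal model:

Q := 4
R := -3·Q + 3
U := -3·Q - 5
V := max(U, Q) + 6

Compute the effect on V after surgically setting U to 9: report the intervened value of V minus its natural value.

The intervention breaks the incoming arrows to U: U := -3·Q - 5 no longer applies, and U = 9.
V = max(U, Q) + 6  [with U=9, Q=4]  = 15
Without intervention: U = -3·Q - 5  [with Q=4]  = -17; V = max(U, Q) + 6  [with U=-17, Q=4]  = 10.
Change = 15 − 10 = 5.

5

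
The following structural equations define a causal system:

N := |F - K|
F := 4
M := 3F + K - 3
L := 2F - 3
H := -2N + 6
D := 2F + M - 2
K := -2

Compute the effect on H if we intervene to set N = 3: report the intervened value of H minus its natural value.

The intervention breaks the incoming arrows to N: N := |F - K| no longer applies, and N = 3.
H = -2N + 6  [with N=3]  = 0
Without intervention: N = |F - K|  [with F=4, K=-2]  = 6; H = -2N + 6  [with N=6]  = -6.
Change = 0 − (-6) = 6.

6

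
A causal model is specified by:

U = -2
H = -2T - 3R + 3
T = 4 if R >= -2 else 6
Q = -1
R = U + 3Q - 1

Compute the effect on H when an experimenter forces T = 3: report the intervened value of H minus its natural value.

Intervening sets T = 3 and removes its equation (T = 4 if R >= -2 else 6).
R = U + 3Q - 1  [with U=-2, Q=-1]  = -6
H = -2T - 3R + 3  [with T=3, R=-6]  = 15
Without intervention: R = U + 3Q - 1  [with U=-2, Q=-1]  = -6; T = 4 if R >= -2 else 6  [with R=-6]  = 6; H = -2T - 3R + 3  [with T=6, R=-6]  = 9.
Change = 15 − 9 = 6.

6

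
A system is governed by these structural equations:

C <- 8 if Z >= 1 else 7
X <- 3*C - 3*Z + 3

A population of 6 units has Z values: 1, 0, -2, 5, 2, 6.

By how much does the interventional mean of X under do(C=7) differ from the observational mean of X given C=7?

Under do(C=7), C's equation is replaced by C=7 for every unit. Per-unit X: 21, 24, 30, 9, 18, 6. Mean = 18.
Conditioning on C=7 selects the 2 unit(s) with Z ∈ {0, -2}. Their X values: 24, 30. Mean = 27.
Difference = 18 − 27 = -9.

-9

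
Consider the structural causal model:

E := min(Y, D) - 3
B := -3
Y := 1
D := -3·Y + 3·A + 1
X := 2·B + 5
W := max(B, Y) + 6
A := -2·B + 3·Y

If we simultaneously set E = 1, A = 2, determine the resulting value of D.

Under do(E = 1, A = 2), each intervened variable's structural equation is replaced by its fixed value.
D = -3·Y + 3·A + 1  [with Y=1, A=2]  = 4

4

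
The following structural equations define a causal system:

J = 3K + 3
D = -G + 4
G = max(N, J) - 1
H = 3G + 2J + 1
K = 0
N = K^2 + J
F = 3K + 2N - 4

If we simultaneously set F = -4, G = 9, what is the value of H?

Setting F = -4, G = 9 by intervention discards those variables' equations.
J = 3K + 3  [with K=0]  = 3
H = 3G + 2J + 1  [with G=9, J=3]  = 34

34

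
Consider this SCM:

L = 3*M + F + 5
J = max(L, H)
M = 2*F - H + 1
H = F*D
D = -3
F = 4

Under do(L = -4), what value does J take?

-4

The intervention breaks the incoming arrows to L: L = 3*M + F + 5 no longer applies, and L = -4.
H = F*D  [with F=4, D=-3]  = -12
J = max(L, H)  [with L=-4, H=-12]  = -4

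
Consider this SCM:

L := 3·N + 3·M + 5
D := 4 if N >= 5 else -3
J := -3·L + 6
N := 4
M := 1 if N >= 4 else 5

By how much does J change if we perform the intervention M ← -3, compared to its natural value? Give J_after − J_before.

Under do(M=-3), the mechanism M := 1 if N >= 4 else 5 is discarded; M is fixed at -3.
L = 3·N + 3·M + 5  [with N=4, M=-3]  = 8
J = -3·L + 6  [with L=8]  = -18
Without intervention: M = 1 if N >= 4 else 5  [with N=4]  = 1; L = 3·N + 3·M + 5  [with N=4, M=1]  = 20; J = -3·L + 6  [with L=20]  = -54.
Change = -18 − (-54) = 36.

36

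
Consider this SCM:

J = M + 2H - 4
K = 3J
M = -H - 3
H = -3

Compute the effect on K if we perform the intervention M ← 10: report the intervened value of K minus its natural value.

Under do(M=10), the mechanism M = -H - 3 is discarded; M is fixed at 10.
J = M + 2H - 4  [with M=10, H=-3]  = 0
K = 3J  [with J=0]  = 0
Without intervention: M = -H - 3  [with H=-3]  = 0; J = M + 2H - 4  [with M=0, H=-3]  = -10; K = 3J  [with J=-10]  = -30.
Change = 0 − (-30) = 30.

30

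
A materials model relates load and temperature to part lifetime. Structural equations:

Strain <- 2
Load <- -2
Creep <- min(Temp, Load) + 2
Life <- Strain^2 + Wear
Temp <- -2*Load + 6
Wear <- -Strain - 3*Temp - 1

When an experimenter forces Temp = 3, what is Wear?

-12

do(Temp=3) replaces the equation Temp <- -2*Load + 6 with the constant Temp = 3.
Wear = -Strain - 3*Temp - 1  [with Strain=2, Temp=3]  = -12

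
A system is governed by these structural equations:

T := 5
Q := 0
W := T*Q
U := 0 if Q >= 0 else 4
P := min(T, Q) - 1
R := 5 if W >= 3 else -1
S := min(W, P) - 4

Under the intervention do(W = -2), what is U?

The intervention breaks the incoming arrows to W: W := T*Q no longer applies, and W = -2.
U is not downstream of the intervention, so its value is determined by the original equations.
U = 0 if Q >= 0 else 4  [with Q=0]  = 0

0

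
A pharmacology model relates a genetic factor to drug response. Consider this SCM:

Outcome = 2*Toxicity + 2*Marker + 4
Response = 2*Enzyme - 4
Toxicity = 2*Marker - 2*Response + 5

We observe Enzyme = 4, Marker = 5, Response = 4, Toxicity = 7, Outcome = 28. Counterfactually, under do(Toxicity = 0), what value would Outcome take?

Intervening sets Toxicity = 0 and removes its equation (Toxicity = 2*Marker - 2*Response + 5).
Outcome = 2*Toxicity + 2*Marker + 4  [with Toxicity=0, Marker=5]  = 14

14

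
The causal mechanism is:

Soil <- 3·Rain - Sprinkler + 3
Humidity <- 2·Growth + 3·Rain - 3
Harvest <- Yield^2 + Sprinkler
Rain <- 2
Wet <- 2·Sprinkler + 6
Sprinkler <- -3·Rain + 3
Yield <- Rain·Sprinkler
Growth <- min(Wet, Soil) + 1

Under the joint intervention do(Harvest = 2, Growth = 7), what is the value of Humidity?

17

Under do(Harvest = 2, Growth = 7), each intervened variable's structural equation is replaced by its fixed value.
Humidity = 2·Growth + 3·Rain - 3  [with Growth=7, Rain=2]  = 17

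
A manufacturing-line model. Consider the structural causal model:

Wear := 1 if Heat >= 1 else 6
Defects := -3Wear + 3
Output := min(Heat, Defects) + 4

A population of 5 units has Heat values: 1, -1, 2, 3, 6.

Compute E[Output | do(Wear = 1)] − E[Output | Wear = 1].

do(Wear=1) breaks Wear's dependence on Heat. With Wear=1 fixed, Output across the units is 4, 3, 4, 4, 4, mean 3.8.
Conditioning on Wear=1 selects the 4 unit(s) with Heat ∈ {1, 2, 3, 6}. Their Output values: 4, 4, 4, 4. Mean = 4.
Difference = 3.8 − 4 = -0.2.

-0.2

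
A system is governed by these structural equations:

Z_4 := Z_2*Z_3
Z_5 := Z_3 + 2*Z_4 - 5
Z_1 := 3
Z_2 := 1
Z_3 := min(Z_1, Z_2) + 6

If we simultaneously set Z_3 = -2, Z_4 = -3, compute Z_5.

Setting Z_3 = -2, Z_4 = -3 by intervention discards those variables' equations.
Z_5 = Z_3 + 2*Z_4 - 5  [with Z_3=-2, Z_4=-3]  = -13

-13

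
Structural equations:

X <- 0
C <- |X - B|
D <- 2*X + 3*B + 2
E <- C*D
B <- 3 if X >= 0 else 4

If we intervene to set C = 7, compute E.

77

Intervening sets C = 7 and removes its equation (C <- |X - B|).
B = 3 if X >= 0 else 4  [with X=0]  = 3
D = 2*X + 3*B + 2  [with X=0, B=3]  = 11
E = C*D  [with C=7, D=11]  = 77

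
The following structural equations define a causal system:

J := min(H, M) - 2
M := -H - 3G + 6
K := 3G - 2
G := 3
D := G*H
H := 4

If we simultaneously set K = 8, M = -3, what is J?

Setting K = 8, M = -3 by intervention discards those variables' equations.
J = min(H, M) - 2  [with H=4, M=-3]  = -5

-5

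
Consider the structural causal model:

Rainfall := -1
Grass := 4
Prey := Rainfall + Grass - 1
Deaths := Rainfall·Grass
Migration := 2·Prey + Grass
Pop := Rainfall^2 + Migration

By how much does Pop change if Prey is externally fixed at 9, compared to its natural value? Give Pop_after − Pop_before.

The intervention breaks the incoming arrows to Prey: Prey := Rainfall + Grass - 1 no longer applies, and Prey = 9.
Migration = 2·Prey + Grass  [with Prey=9, Grass=4]  = 22
Pop = Rainfall^2 + Migration  [with Rainfall=-1, Migration=22]  = 23
Without intervention: Prey = Rainfall + Grass - 1  [with Rainfall=-1, Grass=4]  = 2; Migration = 2·Prey + Grass  [with Prey=2, Grass=4]  = 8; Pop = Rainfall^2 + Migration  [with Rainfall=-1, Migration=8]  = 9.
Change = 23 − 9 = 14.

14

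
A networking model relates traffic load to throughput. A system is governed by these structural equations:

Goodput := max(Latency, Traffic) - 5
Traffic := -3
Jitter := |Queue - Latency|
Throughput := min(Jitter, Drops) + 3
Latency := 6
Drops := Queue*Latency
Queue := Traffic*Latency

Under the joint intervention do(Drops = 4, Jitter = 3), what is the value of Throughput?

6

The joint intervention fixes Drops = 4, Jitter = 3, removing each variable's own equation.
Throughput = min(Jitter, Drops) + 3  [with Jitter=3, Drops=4]  = 6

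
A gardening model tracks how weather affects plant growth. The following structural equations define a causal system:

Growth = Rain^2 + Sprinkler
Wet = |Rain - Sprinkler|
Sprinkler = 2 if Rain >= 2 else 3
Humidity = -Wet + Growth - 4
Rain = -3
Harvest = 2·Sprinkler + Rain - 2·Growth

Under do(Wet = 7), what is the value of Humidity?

do(Wet=7) replaces the equation Wet = |Rain - Sprinkler| with the constant Wet = 7.
Sprinkler = 2 if Rain >= 2 else 3  [with Rain=-3]  = 3
Growth = Rain^2 + Sprinkler  [with Rain=-3, Sprinkler=3]  = 12
Humidity = -Wet + Growth - 4  [with Wet=7, Growth=12]  = 1

1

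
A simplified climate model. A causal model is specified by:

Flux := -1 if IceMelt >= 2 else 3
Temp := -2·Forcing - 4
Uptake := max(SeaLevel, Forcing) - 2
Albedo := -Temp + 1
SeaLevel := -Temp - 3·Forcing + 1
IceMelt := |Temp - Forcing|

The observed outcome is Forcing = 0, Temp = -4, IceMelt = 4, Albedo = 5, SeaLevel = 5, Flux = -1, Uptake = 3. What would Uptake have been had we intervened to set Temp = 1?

Under do(Temp=1), the mechanism Temp := -2·Forcing - 4 is discarded; Temp is fixed at 1.
SeaLevel = -Temp - 3·Forcing + 1  [with Temp=1, Forcing=0]  = 0
Uptake = max(SeaLevel, Forcing) - 2  [with SeaLevel=0, Forcing=0]  = -2

-2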